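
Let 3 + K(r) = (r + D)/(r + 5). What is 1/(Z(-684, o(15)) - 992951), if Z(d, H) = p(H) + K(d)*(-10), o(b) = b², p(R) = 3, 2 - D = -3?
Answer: -1/992928 ≈ -1.0071e-6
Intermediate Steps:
D = 5 (D = 2 - 1*(-3) = 2 + 3 = 5)
K(r) = -2 (K(r) = -3 + (r + 5)/(r + 5) = -3 + (5 + r)/(5 + r) = -3 + 1 = -2)
Z(d, H) = 23 (Z(d, H) = 3 - 2*(-10) = 3 + 20 = 23)
1/(Z(-684, o(15)) - 992951) = 1/(23 - 992951) = 1/(-992928) = -1/992928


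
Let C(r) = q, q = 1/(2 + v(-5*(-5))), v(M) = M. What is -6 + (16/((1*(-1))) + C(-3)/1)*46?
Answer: -19988/27 ≈ -740.30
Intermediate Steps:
q = 1/27 (q = 1/(2 - 5*(-5)) = 1/(2 + 25) = 1/27 ≈ 0.037037)
C(r) = 1/27
-6 + (16/((1*(-1))) + C(-3)/1)*46 = -6 + (16/((1*(-1))) + (1/27)/1)*46 = -6 + (16/(-1) + (1/27)*1)*46 = -6 + (16*(-1) + 1/27)*46 = -6 + (-16 + 1/27)*46 = -6 - 431/27*46 = -6 - 19826/27 = -19988/27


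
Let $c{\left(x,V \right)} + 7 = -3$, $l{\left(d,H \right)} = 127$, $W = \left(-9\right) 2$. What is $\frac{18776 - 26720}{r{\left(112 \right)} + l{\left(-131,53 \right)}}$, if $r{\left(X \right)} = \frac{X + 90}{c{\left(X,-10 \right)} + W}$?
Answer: $- \frac{37072}{559} \approx -66.318$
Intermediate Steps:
$W = -18$
$c{\left(x,V \right)} = -10$ ($c{\left(x,V \right)} = -7 - 3 = -10$)
$r{\left(X \right)} = - \frac{45}{14} - \frac{X}{28}$ ($r{\left(X \right)} = \frac{X + 90}{-10 - 18} = \frac{90 + X}{-28} = \left(90 + X\right) \left(- \frac{1}{28}\right) = - \frac{45}{14} - \frac{X}{28}$)
$\frac{18776 - 26720}{r{\left(112 \right)} + l{\left(-131,53 \right)}} = \frac{18776 - 26720}{\left(- \frac{45}{14} - 4\right) + 127} = - \frac{7944}{\left(- \frac{45}{14} - 4\right) + 127} = - \frac{7944}{- \frac{101}{14} + 127} = - \frac{7944}{\frac{1677}{14}} = \left(-7944\right) \frac{14}{1677} = - \frac{37072}{559}$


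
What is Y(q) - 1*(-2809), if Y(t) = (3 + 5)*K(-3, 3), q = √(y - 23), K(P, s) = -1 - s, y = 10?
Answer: 2777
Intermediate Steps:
q = I*√13 (q = √(10 - 23) = √(-13) = I*√13 ≈ 3.6056*I)
Y(t) = -32 (Y(t) = (3 + 5)*(-1 - 1*3) = 8*(-1 - 3) = 8*(-4) = -32)
Y(q) - 1*(-2809) = -32 - 1*(-2809) = -32 + 2809 = 2777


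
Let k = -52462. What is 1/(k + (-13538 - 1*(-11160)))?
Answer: -1/54840 ≈ -1.8235e-5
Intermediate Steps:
1/(k + (-13538 - 1*(-11160))) = 1/(-52462 + (-13538 - 1*(-11160))) = 1/(-52462 + (-13538 + 11160)) = 1/(-52462 - 2378) = 1/(-54840) = -1/54840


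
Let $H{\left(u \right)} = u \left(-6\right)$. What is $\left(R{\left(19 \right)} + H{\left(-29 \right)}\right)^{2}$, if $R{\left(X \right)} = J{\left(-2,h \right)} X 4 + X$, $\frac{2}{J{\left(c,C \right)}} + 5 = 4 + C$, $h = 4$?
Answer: $\frac{534361}{9} \approx 59373.0$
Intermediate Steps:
$J{\left(c,C \right)} = \frac{2}{-1 + C}$ ($J{\left(c,C \right)} = \frac{2}{-5 + \left(4 + C\right)} = \frac{2}{-1 + C}$)
$R{\left(X \right)} = \frac{11 X}{3}$ ($R{\left(X \right)} = \frac{2}{-1 + 4} X 4 + X = \frac{2}{3} X 4 + X = 2 \cdot \frac{1}{3} X 4 + X = \frac{2 X}{3} \cdot 4 + X = \frac{8 X}{3} + X = \frac{11 X}{3}$)
$H{\left(u \right)} = - 6 u$
$\left(R{\left(19 \right)} + H{\left(-29 \right)}\right)^{2} = \left(\frac{11}{3} \cdot 19 - -174\right)^{2} = \left(\frac{209}{3} + 174\right)^{2} = \left(\frac{731}{3}\right)^{2} = \frac{534361}{9}$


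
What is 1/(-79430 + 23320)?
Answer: -1/56110 ≈ -1.7822e-5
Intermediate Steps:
1/(-79430 + 23320) = 1/(-56110) = -1/56110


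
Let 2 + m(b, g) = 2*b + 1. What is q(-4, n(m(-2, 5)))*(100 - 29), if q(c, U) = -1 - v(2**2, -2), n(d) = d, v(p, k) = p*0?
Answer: -71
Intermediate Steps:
m(b, g) = -1 + 2*b (m(b, g) = -2 + (2*b + 1) = -2 + (1 + 2*b) = -1 + 2*b)
v(p, k) = 0
q(c, U) = -1 (q(c, U) = -1 - 1*0 = -1 + 0 = -1)
q(-4, n(m(-2, 5)))*(100 - 29) = -(100 - 29) = -1*71 = -71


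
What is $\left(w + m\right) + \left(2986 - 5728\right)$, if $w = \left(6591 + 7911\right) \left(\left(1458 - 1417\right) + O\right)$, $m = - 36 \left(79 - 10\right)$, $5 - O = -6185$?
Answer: $90356736$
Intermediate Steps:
$O = 6190$ ($O = 5 - -6185 = 5 + 6185 = 6190$)
$m = -2484$ ($m = \left(-36\right) 69 = -2484$)
$w = 90361962$ ($w = \left(6591 + 7911\right) \left(\left(1458 - 1417\right) + 6190\right) = 14502 \left(41 + 6190\right) = 14502 \cdot 6231 = 90361962$)
$\left(w + m\right) + \left(2986 - 5728\right) = \left(90361962 - 2484\right) + \left(2986 - 5728\right) = 90359478 + \left(2986 - 5728\right) = 90359478 - 2742 = 90356736$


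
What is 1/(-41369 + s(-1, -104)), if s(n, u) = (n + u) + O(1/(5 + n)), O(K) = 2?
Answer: -1/41472 ≈ -2.4113e-5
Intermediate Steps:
s(n, u) = 2 + n + u (s(n, u) = (n + u) + 2 = 2 + n + u)
1/(-41369 + s(-1, -104)) = 1/(-41369 + (2 - 1 - 104)) = 1/(-41369 - 103) = 1/(-41472) = -1/41472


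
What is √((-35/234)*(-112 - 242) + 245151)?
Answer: √372955206/39 ≈ 495.18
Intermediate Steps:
√((-35/234)*(-112 - 242) + 245151) = √(-35*1/234*(-354) + 245151) = √(-35/234*(-354) + 245151) = √(2065/39 + 245151) = √(9562954/39) = √372955206/39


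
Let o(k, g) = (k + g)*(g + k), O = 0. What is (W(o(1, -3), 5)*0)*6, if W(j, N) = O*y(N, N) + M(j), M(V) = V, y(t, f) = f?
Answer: 0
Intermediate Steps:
o(k, g) = (g + k)² (o(k, g) = (g + k)*(g + k) = (g + k)²)
W(j, N) = j (W(j, N) = 0*N + j = 0 + j = j)
(W(o(1, -3), 5)*0)*6 = ((-3 + 1)²*0)*6 = ((-2)²*0)*6 = (4*0)*6 = 0*6 = 0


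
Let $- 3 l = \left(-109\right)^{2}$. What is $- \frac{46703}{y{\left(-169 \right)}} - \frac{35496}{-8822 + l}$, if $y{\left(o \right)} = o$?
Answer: $\frac{1808916413}{6480643} \approx 279.13$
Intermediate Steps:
$l = - \frac{11881}{3}$ ($l = - \frac{\left(-109\right)^{2}}{3} = \left(- \frac{1}{3}\right) 11881 = - \frac{11881}{3} \approx -3960.3$)
$- \frac{46703}{y{\left(-169 \right)}} - \frac{35496}{-8822 + l} = - \frac{46703}{-169} - \frac{35496}{-8822 - \frac{11881}{3}} = \left(-46703\right) \left(- \frac{1}{169}\right) - \frac{35496}{- \frac{38347}{3}} = \frac{46703}{169} - - \frac{106488}{38347} = \frac{46703}{169} + \frac{106488}{38347} = \frac{1808916413}{6480643}$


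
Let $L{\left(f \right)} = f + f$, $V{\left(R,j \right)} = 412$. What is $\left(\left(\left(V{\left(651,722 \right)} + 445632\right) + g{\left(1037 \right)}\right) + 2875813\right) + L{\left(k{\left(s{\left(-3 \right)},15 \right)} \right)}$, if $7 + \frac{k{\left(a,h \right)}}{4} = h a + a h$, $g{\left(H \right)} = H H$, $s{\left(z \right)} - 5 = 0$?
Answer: $4398370$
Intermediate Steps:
$s{\left(z \right)} = 5$ ($s{\left(z \right)} = 5 + 0 = 5$)
$g{\left(H \right)} = H^{2}$
$k{\left(a,h \right)} = -28 + 8 a h$ ($k{\left(a,h \right)} = -28 + 4 \left(h a + a h\right) = -28 + 4 \left(a h + a h\right) = -28 + 4 \cdot 2 a h = -28 + 8 a h$)
$L{\left(f \right)} = 2 f$
$\left(\left(\left(V{\left(651,722 \right)} + 445632\right) + g{\left(1037 \right)}\right) + 2875813\right) + L{\left(k{\left(s{\left(-3 \right)},15 \right)} \right)} = \left(\left(\left(412 + 445632\right) + 1037^{2}\right) + 2875813\right) + 2 \left(-28 + 8 \cdot 5 \cdot 15\right) = \left(\left(446044 + 1075369\right) + 2875813\right) + 2 \left(-28 + 600\right) = \left(1521413 + 2875813\right) + 2 \cdot 572 = 4397226 + 1144 = 4398370$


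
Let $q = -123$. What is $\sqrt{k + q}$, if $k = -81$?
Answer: $2 i \sqrt{51} \approx 14.283 i$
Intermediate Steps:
$\sqrt{k + q} = \sqrt{-81 - 123} = \sqrt{-204} = 2 i \sqrt{51}$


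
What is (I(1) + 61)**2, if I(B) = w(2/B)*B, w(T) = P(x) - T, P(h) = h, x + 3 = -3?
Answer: 2809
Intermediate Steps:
x = -6 (x = -3 - 3 = -6)
w(T) = -6 - T
I(B) = B*(-6 - 2/B) (I(B) = (-6 - 2/B)*B = B*(-6 - 2/B))
(I(1) + 61)**2 = ((-2 - 6*1) + 61)**2 = ((-2 - 6) + 61)**2 = (-8 + 61)**2 = 53**2 = 2809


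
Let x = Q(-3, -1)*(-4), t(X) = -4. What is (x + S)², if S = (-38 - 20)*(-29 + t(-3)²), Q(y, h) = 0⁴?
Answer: 568516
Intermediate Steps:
Q(y, h) = 0
S = 754 (S = (-38 - 20)*(-29 + (-4)²) = -58*(-29 + 16) = -58*(-13) = 754)
x = 0 (x = 0*(-4) = 0)
(x + S)² = (0 + 754)² = 754² = 568516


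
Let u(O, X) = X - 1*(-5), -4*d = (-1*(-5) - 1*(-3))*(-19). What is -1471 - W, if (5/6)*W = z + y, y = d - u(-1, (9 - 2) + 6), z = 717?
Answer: -11777/5 ≈ -2355.4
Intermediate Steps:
d = 38 (d = -(-1*(-5) - 1*(-3))*(-19)/4 = -(5 + 3)*(-19)/4 = -2*(-19) = -¼*(-152) = 38)
u(O, X) = 5 + X (u(O, X) = X + 5 = 5 + X)
y = 20 (y = 38 - (5 + ((9 - 2) + 6)) = 38 - (5 + (7 + 6)) = 38 - (5 + 13) = 38 - 1*18 = 38 - 18 = 20)
W = 4422/5 (W = 6*(717 + 20)/5 = (6/5)*737 = 4422/5 ≈ 884.40)
-1471 - W = -1471 - 1*4422/5 = -1471 - 4422/5 = -11777/5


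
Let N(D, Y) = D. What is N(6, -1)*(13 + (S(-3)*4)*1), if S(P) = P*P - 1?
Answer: 270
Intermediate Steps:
S(P) = -1 + P² (S(P) = P² - 1 = -1 + P²)
N(6, -1)*(13 + (S(-3)*4)*1) = 6*(13 + ((-1 + (-3)²)*4)*1) = 6*(13 + ((-1 + 9)*4)*1) = 6*(13 + (8*4)*1) = 6*(13 + 32*1) = 6*(13 + 32) = 6*45 = 270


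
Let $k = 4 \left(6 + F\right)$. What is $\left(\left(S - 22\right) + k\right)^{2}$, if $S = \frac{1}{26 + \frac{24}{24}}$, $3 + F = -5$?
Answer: $\frac{654481}{729} \approx 897.78$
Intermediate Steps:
$F = -8$ ($F = -3 - 5 = -8$)
$S = \frac{1}{27}$ ($S = \frac{1}{26 + 24 \cdot \frac{1}{24}} = \frac{1}{26 + 1} = \frac{1}{27} \approx 0.037037$)
$k = -8$ ($k = 4 \left(6 - 8\right) = 4 \left(-2\right) = -8$)
$\left(\left(S - 22\right) + k\right)^{2} = \left(\left(\frac{1}{27} - 22\right) - 8\right)^{2} = \left(- \frac{593}{27} - 8\right)^{2} = \left(- \frac{809}{27}\right)^{2} = \frac{654481}{729}$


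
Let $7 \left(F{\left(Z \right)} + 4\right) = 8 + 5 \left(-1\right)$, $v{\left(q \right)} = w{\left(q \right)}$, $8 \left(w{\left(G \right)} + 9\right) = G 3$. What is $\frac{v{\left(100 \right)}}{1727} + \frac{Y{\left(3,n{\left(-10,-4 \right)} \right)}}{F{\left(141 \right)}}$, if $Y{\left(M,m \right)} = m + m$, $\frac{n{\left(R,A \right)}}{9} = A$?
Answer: $\frac{1742241}{86350} \approx 20.177$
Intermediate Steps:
$n{\left(R,A \right)} = 9 A$
$w{\left(G \right)} = -9 + \frac{3 G}{8}$ ($w{\left(G \right)} = -9 + \frac{G 3}{8} = -9 + \frac{3 G}{8}$)
$Y{\left(M,m \right)} = 2 m$
$v{\left(q \right)} = -9 + \frac{3 q}{8}$
$F{\left(Z \right)} = - \frac{25}{7}$ ($F{\left(Z \right)} = -4 + \frac{8 + 5 \left(-1\right)}{7} = -4 + \frac{8 - 5}{7} = -4 + \frac{1}{7} \cdot 3 = -4 + \frac{3}{7} = - \frac{25}{7}$)
$\frac{v{\left(100 \right)}}{1727} + \frac{Y{\left(3,n{\left(-10,-4 \right)} \right)}}{F{\left(141 \right)}} = \frac{-9 + \frac{3}{8} \cdot 100}{1727} + \frac{2 \cdot 9 \left(-4\right)}{- \frac{25}{7}} = \left(-9 + \frac{75}{2}\right) \frac{1}{1727} + 2 \left(-36\right) \left(- \frac{7}{25}\right) = \frac{57}{2} \cdot \frac{1}{1727} - - \frac{504}{25} = \frac{57}{3454} + \frac{504}{25} = \frac{1742241}{86350}$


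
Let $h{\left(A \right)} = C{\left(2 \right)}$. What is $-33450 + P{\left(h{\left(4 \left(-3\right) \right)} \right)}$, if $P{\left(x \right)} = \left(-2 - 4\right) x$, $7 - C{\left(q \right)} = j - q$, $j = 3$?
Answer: $-33486$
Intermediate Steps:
$C{\left(q \right)} = 4 + q$ ($C{\left(q \right)} = 7 - \left(3 - q\right) = 7 + \left(-3 + q\right) = 4 + q$)
$h{\left(A \right)} = 6$ ($h{\left(A \right)} = 4 + 2 = 6$)
$P{\left(x \right)} = - 6 x$
$-33450 + P{\left(h{\left(4 \left(-3\right) \right)} \right)} = -33450 - 36 = -33486$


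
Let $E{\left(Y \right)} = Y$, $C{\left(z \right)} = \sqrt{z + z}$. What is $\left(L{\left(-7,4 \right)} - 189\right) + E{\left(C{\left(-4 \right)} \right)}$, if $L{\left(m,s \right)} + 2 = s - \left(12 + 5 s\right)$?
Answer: $-219 + 2 i \sqrt{2} \approx -219.0 + 2.8284 i$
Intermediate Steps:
$C{\left(z \right)} = \sqrt{2} \sqrt{z}$ ($C{\left(z \right)} = \sqrt{2 z} = \sqrt{2} \sqrt{z}$)
$L{\left(m,s \right)} = -14 - 4 s$ ($L{\left(m,s \right)} = -2 - \left(12 + 4 s\right) = -14 - 4 s$)
$\left(L{\left(-7,4 \right)} - 189\right) + E{\left(C{\left(-4 \right)} \right)} = \left(\left(-14 - 16\right) - 189\right) + \sqrt{2} \sqrt{-4} = \left(\left(-14 - 16\right) - 189\right) + \sqrt{2} \cdot 2 i = \left(-30 - 189\right) + 2 i \sqrt{2} = -219 + 2 i \sqrt{2}$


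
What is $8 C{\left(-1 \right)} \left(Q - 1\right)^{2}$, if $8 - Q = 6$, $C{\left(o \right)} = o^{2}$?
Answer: $8$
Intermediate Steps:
$Q = 2$ ($Q = 8 - 6 = 2$)
$8 C{\left(-1 \right)} \left(Q - 1\right)^{2} = 8 \left(-1\right)^{2} \left(2 - 1\right)^{2} = 8 \cdot 1 \cdot 1^{2} = 8 \cdot 1 = 8$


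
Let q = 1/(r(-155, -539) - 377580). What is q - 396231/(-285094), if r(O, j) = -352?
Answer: 74874044599/53873072804 ≈ 1.3898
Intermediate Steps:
q = -1/377932 (q = 1/(-352 - 377580) = 1/(-377932) = -1/377932 ≈ -2.6460e-6)
q - 396231/(-285094) = -1/377932 - 396231/(-285094) = -1/377932 - 396231*(-1)/285094 = -1/377932 - 1*(-396231/285094) = -1/377932 + 396231/285094 = 74874044599/53873072804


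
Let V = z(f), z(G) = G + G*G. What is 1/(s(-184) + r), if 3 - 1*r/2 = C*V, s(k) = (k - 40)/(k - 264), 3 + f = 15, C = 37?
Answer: -2/23075 ≈ -8.6674e-5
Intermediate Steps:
f = 12 (f = -3 + 15 = 12)
z(G) = G + G²
V = 156 (V = 12*(1 + 12) = 12*13 = 156)
s(k) = (-40 + k)/(-264 + k)
r = -11538 (r = 6 - 74*156 = 6 - 2*5772 = 6 - 11544 = -11538)
1/(s(-184) + r) = 1/((-40 - 184)/(-264 - 184) - 11538) = 1/(-224/(-448) - 11538) = 1/(-1/448*(-224) - 11538) = 1/(½ - 11538) = 1/(-23075/2) = -2/23075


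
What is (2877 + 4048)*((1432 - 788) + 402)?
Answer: 7243550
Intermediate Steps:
(2877 + 4048)*((1432 - 788) + 402) = 6925*(644 + 402) = 6925*1046 = 7243550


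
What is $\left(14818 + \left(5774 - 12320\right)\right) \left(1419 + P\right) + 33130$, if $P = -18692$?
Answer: $-142849126$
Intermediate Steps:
$\left(14818 + \left(5774 - 12320\right)\right) \left(1419 + P\right) + 33130 = \left(14818 + \left(5774 - 12320\right)\right) \left(1419 - 18692\right) + 33130 = \left(14818 - 6546\right) \left(-17273\right) + 33130 = 8272 \left(-17273\right) + 33130 = -142882256 + 33130 = -142849126$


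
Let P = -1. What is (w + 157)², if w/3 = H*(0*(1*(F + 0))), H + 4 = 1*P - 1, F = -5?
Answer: 24649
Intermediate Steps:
H = -6 (H = -4 + (1*(-1) - 1) = -4 + (-1 - 1) = -4 - 2 = -6)
w = 0 (w = 3*(-0*1*(-5 + 0)) = 3*(-0*1*(-5)) = 3*(-0*(-5)) = 3*(-6*0) = 3*0 = 0)
(w + 157)² = (0 + 157)² = 157² = 24649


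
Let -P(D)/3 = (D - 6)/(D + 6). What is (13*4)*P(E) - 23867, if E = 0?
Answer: -23711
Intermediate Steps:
P(D) = -3*(-6 + D)/(6 + D) (P(D) = -3*(D - 6)/(D + 6) = -3*(-6 + D)/(6 + D))
(13*4)*P(E) - 23867 = (13*4)*(3*(6 - 1*0)/(6 + 0)) - 23867 = 52*(3*(6 + 0)/6) - 23867 = 52*(3*(⅙)*6) - 23867 = 52*3 - 23867 = 156 - 23867 = -23711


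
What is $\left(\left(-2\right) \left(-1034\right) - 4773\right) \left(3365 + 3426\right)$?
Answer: $-18369655$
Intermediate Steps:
$\left(\left(-2\right) \left(-1034\right) - 4773\right) \left(3365 + 3426\right) = \left(2068 - 4773\right) 6791 = \left(-2705\right) 6791 = -18369655$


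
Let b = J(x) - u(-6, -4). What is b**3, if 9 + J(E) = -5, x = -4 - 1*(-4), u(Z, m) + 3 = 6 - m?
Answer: -9261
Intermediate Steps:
u(Z, m) = 3 - m (u(Z, m) = -3 + (6 - m) = 3 - m)
x = 0 (x = -4 + 4 = 0)
J(E) = -14 (J(E) = -9 - 5 = -14)
b = -21 (b = -14 - (3 - 1*(-4)) = -14 - (3 + 4) = -14 - 1*7 = -14 - 7 = -21)
b**3 = (-21)**3 = -9261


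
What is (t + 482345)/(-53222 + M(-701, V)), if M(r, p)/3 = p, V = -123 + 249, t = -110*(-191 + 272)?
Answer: -473435/52844 ≈ -8.9591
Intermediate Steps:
t = -8910 (t = -110*81 = -8910)
V = 126
M(r, p) = 3*p
(t + 482345)/(-53222 + M(-701, V)) = (-8910 + 482345)/(-53222 + 3*126) = 473435/(-53222 + 378) = 473435/(-52844) = 473435*(-1/52844) = -473435/52844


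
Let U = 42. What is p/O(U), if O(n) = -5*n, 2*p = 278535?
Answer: -18569/28 ≈ -663.18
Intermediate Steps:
p = 278535/2 (p = (1/2)*278535 = 278535/2 ≈ 1.3927e+5)
p/O(U) = 278535/(2*((-5*42))) = (278535/2)/(-210) = (278535/2)*(-1/210) = -18569/28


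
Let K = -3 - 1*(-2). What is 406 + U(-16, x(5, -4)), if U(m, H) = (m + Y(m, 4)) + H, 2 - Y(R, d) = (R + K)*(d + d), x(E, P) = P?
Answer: 524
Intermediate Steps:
K = -1 (K = -3 + 2 = -1)
Y(R, d) = 2 - 2*d*(-1 + R) (Y(R, d) = 2 - (R - 1)*(d + d) = 2 - (-1 + R)*2*d = 2 - 2*d*(-1 + R))
U(m, H) = 10 + H - 7*m (U(m, H) = (m + (2 + 2*4 - 2*m*4)) + H = (m + (2 + 8 - 8*m)) + H = (m + (10 - 8*m)) + H = (10 - 7*m) + H = 10 + H - 7*m)
406 + U(-16, x(5, -4)) = 406 + (10 - 4 - 7*(-16)) = 406 + (10 - 4 + 112) = 406 + 118 = 524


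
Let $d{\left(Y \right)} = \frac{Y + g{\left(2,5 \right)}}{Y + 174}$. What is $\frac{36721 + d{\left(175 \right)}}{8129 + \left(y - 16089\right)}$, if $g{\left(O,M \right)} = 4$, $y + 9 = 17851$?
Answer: $\frac{2135968}{574803} \approx 3.716$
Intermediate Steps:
$y = 17842$ ($y = -9 + 17851 = 17842$)
$d{\left(Y \right)} = \frac{4 + Y}{174 + Y}$ ($d{\left(Y \right)} = \frac{Y + 4}{Y + 174} = \frac{4 + Y}{174 + Y}$)
$\frac{36721 + d{\left(175 \right)}}{8129 + \left(y - 16089\right)} = \frac{36721 + \frac{4 + 175}{174 + 175}}{8129 + \left(17842 - 16089\right)} = \frac{36721 + \frac{1}{349} \cdot 179}{8129 + \left(17842 - 16089\right)} = \frac{36721 + \frac{1}{349} \cdot 179}{8129 + 1753} = \frac{36721 + \frac{179}{349}}{9882} = \frac{12815808}{349} \cdot \frac{1}{9882} = \frac{2135968}{574803}$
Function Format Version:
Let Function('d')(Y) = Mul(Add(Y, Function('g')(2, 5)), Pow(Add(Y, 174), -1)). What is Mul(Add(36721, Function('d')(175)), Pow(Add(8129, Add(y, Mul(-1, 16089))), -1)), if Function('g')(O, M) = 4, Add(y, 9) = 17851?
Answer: Rational(2135968, 574803) ≈ 3.7160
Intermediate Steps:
y = 17842 (y = Add(-9, 17851) = 17842)
Function('d')(Y) = Mul(Pow(Add(174, Y), -1), Add(4, Y)) (Function('d')(Y) = Mul(Add(Y, 4), Pow(Add(Y, 174), -1)) = Mul(Add(4, Y), Pow(Add(174, Y), -1)) = Mul(Pow(Add(174, Y), -1), Add(4, Y)))
Mul(Add(36721, Function('d')(175)), Pow(Add(8129, Add(y, Mul(-1, 16089))), -1)) = Mul(Add(36721, Mul(Pow(Add(174, 175), -1), Add(4, 175))), Pow(Add(8129, Add(17842, Mul(-1, 16089))), -1)) = Mul(Add(36721, Mul(Pow(349, -1), 179)), Pow(Add(8129, Add(17842, -16089)), -1)) = Mul(Add(36721, Mul(Rational(1, 349), 179)), Pow(Add(8129, 1753), -1)) = Mul(Add(36721, Rational(179, 349)), Pow(9882, -1)) = Mul(Rational(12815808, 349), Rational(1, 9882)) = Rational(2135968, 574803)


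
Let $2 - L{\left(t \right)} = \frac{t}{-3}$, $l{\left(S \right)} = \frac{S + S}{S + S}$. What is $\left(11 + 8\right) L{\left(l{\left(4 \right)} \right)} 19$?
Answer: $\frac{2527}{3} \approx 842.33$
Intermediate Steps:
$l{\left(S \right)} = 1$ ($l{\left(S \right)} = \frac{2 S}{2 S} = 2 S \frac{1}{2 S} = 1$)
$L{\left(t \right)} = 2 + \frac{t}{3}$ ($L{\left(t \right)} = 2 - \frac{t}{-3} = 2 - t \left(- \frac{1}{3}\right) = 2 - - \frac{t}{3} = 2 + \frac{t}{3}$)
$\left(11 + 8\right) L{\left(l{\left(4 \right)} \right)} 19 = \left(11 + 8\right) \left(2 + \frac{1}{3} \cdot 1\right) 19 = 19 \left(2 + \frac{1}{3}\right) 19 = 19 \cdot \frac{7}{3} \cdot 19 = \frac{133}{3} \cdot 19 = \frac{2527}{3}$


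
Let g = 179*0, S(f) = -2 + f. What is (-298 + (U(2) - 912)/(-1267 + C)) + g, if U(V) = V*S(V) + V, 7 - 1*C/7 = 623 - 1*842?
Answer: -2708/9 ≈ -300.89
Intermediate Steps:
C = 1582 (C = 49 - 7*(623 - 1*842) = 49 - 7*(623 - 842) = 49 - 7*(-219) = 49 + 1533 = 1582)
g = 0
U(V) = V + V*(-2 + V) (U(V) = V*(-2 + V) + V = V + V*(-2 + V))
(-298 + (U(2) - 912)/(-1267 + C)) + g = (-298 + (2*(-1 + 2) - 912)/(-1267 + 1582)) + 0 = (-298 + (2*1 - 912)/315) + 0 = (-298 + (2 - 912)*(1/315)) + 0 = (-298 - 910*1/315) + 0 = (-298 - 26/9) + 0 = -2708/9 + 0 = -2708/9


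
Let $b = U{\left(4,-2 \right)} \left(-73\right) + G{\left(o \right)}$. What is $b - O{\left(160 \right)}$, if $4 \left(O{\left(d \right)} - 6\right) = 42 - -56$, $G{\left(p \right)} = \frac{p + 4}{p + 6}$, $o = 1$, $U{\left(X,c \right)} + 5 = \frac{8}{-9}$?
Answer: $\frac{50413}{126} \approx 400.1$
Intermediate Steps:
$U{\left(X,c \right)} = - \frac{53}{9}$ ($U{\left(X,c \right)} = -5 + \frac{8}{-9} = -5 + 8 \left(- \frac{1}{9}\right) = -5 - \frac{8}{9} = - \frac{53}{9}$)
$G{\left(p \right)} = \frac{4 + p}{6 + p}$
$O{\left(d \right)} = \frac{61}{2}$ ($O{\left(d \right)} = 6 + \frac{42 - -56}{4} = 6 + \frac{42 + 56}{4} = 6 + \frac{1}{4} \cdot 98 = 6 + \frac{49}{2} = \frac{61}{2}$)
$b = \frac{27128}{63}$ ($b = \left(- \frac{53}{9}\right) \left(-73\right) + \frac{4 + 1}{6 + 1} = \frac{3869}{9} + \frac{1}{7} \cdot 5 = \frac{3869}{9} + \frac{5}{7} = \frac{27128}{63} \approx 430.6$)
$b - O{\left(160 \right)} = \frac{27128}{63} - \frac{61}{2} = \frac{50413}{126}$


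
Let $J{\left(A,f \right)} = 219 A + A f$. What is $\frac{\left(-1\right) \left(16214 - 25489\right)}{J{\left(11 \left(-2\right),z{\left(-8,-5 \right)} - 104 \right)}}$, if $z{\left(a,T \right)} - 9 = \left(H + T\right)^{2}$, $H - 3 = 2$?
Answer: $- \frac{9275}{2728} \approx -3.3999$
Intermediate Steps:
$H = 5$ ($H = 3 + 2 = 5$)
$z{\left(a,T \right)} = 9 + \left(5 + T\right)^{2}$
$\frac{\left(-1\right) \left(16214 - 25489\right)}{J{\left(11 \left(-2\right),z{\left(-8,-5 \right)} - 104 \right)}} = \frac{\left(-1\right) \left(16214 - 25489\right)}{11 \left(-2\right) \left(219 - \left(95 - \left(5 - 5\right)^{2}\right)\right)} = \frac{\left(-1\right) \left(-9275\right)}{\left(-22\right) \left(219 - \left(95 + 0\right)\right)} = \frac{9275}{\left(-22\right) \left(219 + \left(\left(9 + 0\right) - 104\right)\right)} = \frac{9275}{\left(-22\right) \left(219 + \left(9 - 104\right)\right)} = \frac{9275}{\left(-22\right) \left(219 - 95\right)} = \frac{9275}{\left(-22\right) 124} = \frac{9275}{-2728} = 9275 \left(- \frac{1}{2728}\right) = - \frac{9275}{2728}$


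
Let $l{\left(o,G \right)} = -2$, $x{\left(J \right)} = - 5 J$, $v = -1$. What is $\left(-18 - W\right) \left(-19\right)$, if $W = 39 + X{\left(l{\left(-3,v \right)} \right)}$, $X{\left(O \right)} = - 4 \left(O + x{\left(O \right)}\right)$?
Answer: $475$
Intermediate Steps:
$X{\left(O \right)} = 16 O$ ($X{\left(O \right)} = - 4 \left(O - 5 O\right) = - 4 \left(- 4 O\right) = 16 O$)
$W = 7$ ($W = 39 + 16 \left(-2\right) = 39 - 32 = 7$)
$\left(-18 - W\right) \left(-19\right) = \left(-18 - 7\right) \left(-19\right) = \left(-25\right) \left(-19\right) = 475$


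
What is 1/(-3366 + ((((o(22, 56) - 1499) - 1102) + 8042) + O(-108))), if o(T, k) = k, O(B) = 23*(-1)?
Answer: 1/2108 ≈ 0.00047438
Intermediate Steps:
O(B) = -23
1/(-3366 + ((((o(22, 56) - 1499) - 1102) + 8042) + O(-108))) = 1/(-3366 + ((((56 - 1499) - 1102) + 8042) - 23)) = 1/(-3366 + (((-1443 - 1102) + 8042) - 23)) = 1/(-3366 + ((-2545 + 8042) - 23)) = 1/(-3366 + (5497 - 23)) = 1/(-3366 + 5474) = 1/2108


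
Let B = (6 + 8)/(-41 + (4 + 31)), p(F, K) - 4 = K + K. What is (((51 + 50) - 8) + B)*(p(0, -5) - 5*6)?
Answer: -3264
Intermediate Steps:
p(F, K) = 4 + 2*K (p(F, K) = 4 + (K + K) = 4 + 2*K)
B = -7/3 (B = 14/(-41 + 35) = 14/(-6) = 14*(-⅙) = -7/3 ≈ -2.3333)
(((51 + 50) - 8) + B)*(p(0, -5) - 5*6) = (((51 + 50) - 8) - 7/3)*((4 + 2*(-5)) - 5*6) = ((101 - 8) - 7/3)*((4 - 10) - 30) = (93 - 7/3)*(-6 - 30) = (272/3)*(-36) = -3264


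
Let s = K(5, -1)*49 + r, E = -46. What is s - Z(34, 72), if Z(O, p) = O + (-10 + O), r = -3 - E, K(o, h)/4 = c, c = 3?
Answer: 573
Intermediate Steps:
K(o, h) = 12 (K(o, h) = 4*3 = 12)
r = 43 (r = -3 - 1*(-46) = -3 + 46 = 43)
Z(O, p) = -10 + 2*O
s = 631 (s = 12*49 + 43 = 588 + 43 = 631)
s - Z(34, 72) = 631 - (-10 + 2*34) = 631 - (-10 + 68) = 631 - 1*58 = 631 - 58 = 573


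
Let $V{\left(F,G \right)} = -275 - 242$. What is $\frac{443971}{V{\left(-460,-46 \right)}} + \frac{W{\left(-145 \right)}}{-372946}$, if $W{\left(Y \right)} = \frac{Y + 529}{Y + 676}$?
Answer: $- \frac{1332143908289}{1551268887} \approx -858.74$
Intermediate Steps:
$V{\left(F,G \right)} = -517$
$W{\left(Y \right)} = \frac{529 + Y}{676 + Y}$
$\frac{443971}{V{\left(-460,-46 \right)}} + \frac{W{\left(-145 \right)}}{-372946} = \frac{443971}{-517} + \frac{\frac{1}{676 - 145} \left(529 - 145\right)}{-372946} = 443971 \left(- \frac{1}{517}\right) + \frac{1}{531} \cdot 384 \left(- \frac{1}{372946}\right) = - \frac{40361}{47} + \frac{1}{531} \cdot 384 \left(- \frac{1}{372946}\right) = - \frac{40361}{47} + \frac{128}{177} \left(- \frac{1}{372946}\right) = - \frac{40361}{47} - \frac{64}{33005721} = - \frac{1332143908289}{1551268887}$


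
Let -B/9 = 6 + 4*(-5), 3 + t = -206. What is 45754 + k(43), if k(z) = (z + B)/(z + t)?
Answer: 7594995/166 ≈ 45753.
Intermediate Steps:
t = -209 (t = -3 - 206 = -209)
B = 126 (B = -9*(6 + 4*(-5)) = -9*(6 - 20) = -9*(-14) = 126)
k(z) = (126 + z)/(-209 + z) (k(z) = (z + 126)/(z - 209) = (126 + z)/(-209 + z))
45754 + k(43) = 45754 + (126 + 43)/(-209 + 43) = 45754 + 169/(-166) = 45754 - 1/166*169 = 45754 - 169/166 = 7594995/166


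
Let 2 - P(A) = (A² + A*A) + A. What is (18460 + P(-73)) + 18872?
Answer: 26749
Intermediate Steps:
P(A) = 2 - A - 2*A² (P(A) = 2 - ((A² + A*A) + A) = 2 - ((A² + A²) + A) = 2 - (2*A² + A) = 2 - (A + 2*A²) = 2 + (-A - 2*A²) = 2 - A - 2*A²)
(18460 + P(-73)) + 18872 = (18460 + (2 - 1*(-73) - 2*(-73)²)) + 18872 = (18460 + (2 + 73 - 2*5329)) + 18872 = (18460 + (2 + 73 - 10658)) + 18872 = (18460 - 10583) + 18872 = 7877 + 18872 = 26749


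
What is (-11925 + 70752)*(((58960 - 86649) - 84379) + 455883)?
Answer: 20225605005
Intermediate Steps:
(-11925 + 70752)*(((58960 - 86649) - 84379) + 455883) = 58827*((-27689 - 84379) + 455883) = 58827*(-112068 + 455883) = 58827*343815 = 20225605005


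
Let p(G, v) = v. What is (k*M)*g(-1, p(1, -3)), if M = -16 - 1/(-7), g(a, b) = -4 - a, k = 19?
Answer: 6327/7 ≈ 903.86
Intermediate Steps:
M = -111/7 (M = -16 - 1*(-⅐) = -16 + ⅐ = -111/7 ≈ -15.857)
(k*M)*g(-1, p(1, -3)) = (19*(-111/7))*(-4 - 1*(-1)) = -2109*(-4 + 1)/7 = -2109/7*(-3) = 6327/7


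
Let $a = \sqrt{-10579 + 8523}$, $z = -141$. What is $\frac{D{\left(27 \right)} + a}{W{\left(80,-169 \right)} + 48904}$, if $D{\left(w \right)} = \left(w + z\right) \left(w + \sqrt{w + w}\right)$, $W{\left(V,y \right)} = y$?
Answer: $- \frac{6}{95} - \frac{2 \sqrt{6}}{285} + \frac{2 i \sqrt{514}}{48735} \approx -0.080347 + 0.0009304 i$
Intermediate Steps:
$D{\left(w \right)} = \left(-141 + w\right) \left(w + \sqrt{2} \sqrt{w}\right)$ ($D{\left(w \right)} = \left(w - 141\right) \left(w + \sqrt{w + w}\right) = \left(-141 + w\right) \left(w + \sqrt{2 w}\right) = \left(-141 + w\right) \left(w + \sqrt{2} \sqrt{w}\right)$)
$a = 2 i \sqrt{514}$ ($a = \sqrt{-2056} = 2 i \sqrt{514} \approx 45.343 i$)
$\frac{D{\left(27 \right)} + a}{W{\left(80,-169 \right)} + 48904} = \frac{\left(27^{2} - 3807 + \sqrt{2} \cdot 27^{\frac{3}{2}} - 141 \sqrt{2} \sqrt{27}\right) + 2 i \sqrt{514}}{-169 + 48904} = \frac{\left(729 - 3807 + \sqrt{2} \cdot 81 \sqrt{3} - 141 \sqrt{2} \cdot 3 \sqrt{3}\right) + 2 i \sqrt{514}}{48735} = \left(\left(729 - 3807 + 81 \sqrt{6} - 423 \sqrt{6}\right) + 2 i \sqrt{514}\right) \frac{1}{48735} = \left(\left(-3078 - 342 \sqrt{6}\right) + 2 i \sqrt{514}\right) \frac{1}{48735} = \left(-3078 - 342 \sqrt{6} + 2 i \sqrt{514}\right) \frac{1}{48735} = - \frac{6}{95} - \frac{2 \sqrt{6}}{285} + \frac{2 i \sqrt{514}}{48735}$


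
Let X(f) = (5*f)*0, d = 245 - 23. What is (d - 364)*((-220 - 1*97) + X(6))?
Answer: 45014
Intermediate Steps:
d = 222
X(f) = 0
(d - 364)*((-220 - 1*97) + X(6)) = (222 - 364)*((-220 - 1*97) + 0) = -142*((-220 - 97) + 0) = -142*(-317 + 0) = -142*(-317) = 45014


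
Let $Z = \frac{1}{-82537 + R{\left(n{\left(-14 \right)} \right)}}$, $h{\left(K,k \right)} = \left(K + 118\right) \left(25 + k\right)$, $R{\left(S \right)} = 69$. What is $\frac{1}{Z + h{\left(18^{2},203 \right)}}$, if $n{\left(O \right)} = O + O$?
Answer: $\frac{82468}{8310795167} \approx 9.923 \cdot 10^{-6}$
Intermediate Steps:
$n{\left(O \right)} = 2 O$
$h{\left(K,k \right)} = \left(25 + k\right) \left(118 + K\right)$ ($h{\left(K,k \right)} = \left(118 + K\right) \left(25 + k\right) = \left(25 + k\right) \left(118 + K\right)$)
$Z = - \frac{1}{82468}$ ($Z = \frac{1}{-82537 + 69} = \frac{1}{-82468} = - \frac{1}{82468} \approx -1.2126 \cdot 10^{-5}$)
$\frac{1}{Z + h{\left(18^{2},203 \right)}} = \frac{1}{- \frac{1}{82468} + \left(2950 + 25 \cdot 18^{2} + 118 \cdot 203 + 18^{2} \cdot 203\right)} = \frac{1}{- \frac{1}{82468} + \left(2950 + 25 \cdot 324 + 23954 + 324 \cdot 203\right)} = \frac{1}{- \frac{1}{82468} + \left(2950 + 8100 + 23954 + 65772\right)} = \frac{1}{- \frac{1}{82468} + 100776} = \frac{1}{\frac{8310795167}{82468}} = \frac{82468}{8310795167}$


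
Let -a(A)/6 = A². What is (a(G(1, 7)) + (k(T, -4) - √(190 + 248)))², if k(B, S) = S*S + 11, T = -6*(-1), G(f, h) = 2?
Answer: (-3 + √438)² ≈ 321.43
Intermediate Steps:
T = 6
k(B, S) = 11 + S² (k(B, S) = S² + 11 = 11 + S²)
a(A) = -6*A²
(a(G(1, 7)) + (k(T, -4) - √(190 + 248)))² = (-6*2² + ((11 + (-4)²) - √(190 + 248)))² = (-6*4 + ((11 + 16) - √438))² = (-24 + (27 - √438))² = (3 - √438)²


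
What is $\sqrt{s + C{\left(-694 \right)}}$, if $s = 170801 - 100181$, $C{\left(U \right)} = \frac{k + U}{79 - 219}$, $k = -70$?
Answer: $\frac{\sqrt{86516185}}{35} \approx 265.75$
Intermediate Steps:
$C{\left(U \right)} = \frac{1}{2} - \frac{U}{140}$ ($C{\left(U \right)} = \frac{-70 + U}{79 - 219} = \frac{-70 + U}{-140} = \left(-70 + U\right) \left(- \frac{1}{140}\right) = \frac{1}{2} - \frac{U}{140}$)
$s = 70620$
$\sqrt{s + C{\left(-694 \right)}} = \sqrt{70620 + \left(\frac{1}{2} - - \frac{347}{70}\right)} = \sqrt{70620 + \left(\frac{1}{2} + \frac{347}{70}\right)} = \sqrt{70620 + \frac{191}{35}} = \sqrt{\frac{2471891}{35}} = \frac{\sqrt{86516185}}{35}$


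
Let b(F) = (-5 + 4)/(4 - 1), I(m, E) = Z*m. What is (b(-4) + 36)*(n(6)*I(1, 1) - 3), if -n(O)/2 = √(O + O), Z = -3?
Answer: -107 + 428*√3 ≈ 634.32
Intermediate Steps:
n(O) = -2*√2*√O (n(O) = -2*√(O + O) = -2*√2*√O)
I(m, E) = -3*m
b(F) = -⅓ (b(F) = -1/3 = -1*⅓ = -⅓)
(b(-4) + 36)*(n(6)*I(1, 1) - 3) = (-⅓ + 36)*((-2*√2*√6)*(-3*1) - 3) = 107*(-4*√3*(-3) - 3)/3 = 107*(12*√3 - 3)/3 = 107*(-3 + 12*√3)/3 = -107 + 428*√3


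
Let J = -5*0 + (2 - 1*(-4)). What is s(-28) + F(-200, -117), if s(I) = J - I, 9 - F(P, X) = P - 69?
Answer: 312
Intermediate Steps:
J = 6 (J = 0 + (2 + 4) = 0 + 6 = 6)
F(P, X) = 78 - P (F(P, X) = 9 - (P - 69) = 9 - (-69 + P) = 9 + (69 - P) = 78 - P)
s(I) = 6 - I
s(-28) + F(-200, -117) = (6 - 1*(-28)) + (78 - 1*(-200)) = (6 + 28) + (78 + 200) = 34 + 278 = 312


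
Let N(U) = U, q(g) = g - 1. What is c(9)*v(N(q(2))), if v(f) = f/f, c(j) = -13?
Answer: -13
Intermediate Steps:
q(g) = -1 + g
v(f) = 1
c(9)*v(N(q(2))) = -13*1 = -13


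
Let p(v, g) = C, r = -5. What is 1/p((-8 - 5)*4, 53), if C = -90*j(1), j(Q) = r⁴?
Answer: -1/56250 ≈ -1.7778e-5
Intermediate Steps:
j(Q) = 625 (j(Q) = (-5)⁴ = 625)
C = -56250 (C = -90*625 = -56250)
p(v, g) = -56250
1/p((-8 - 5)*4, 53) = 1/(-56250) = -1/56250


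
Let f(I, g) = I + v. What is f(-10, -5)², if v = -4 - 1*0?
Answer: 196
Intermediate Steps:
v = -4 (v = -4 + 0 = -4)
f(I, g) = -4 + I (f(I, g) = I - 4 = -4 + I)
f(-10, -5)² = (-4 - 10)² = (-14)² = 196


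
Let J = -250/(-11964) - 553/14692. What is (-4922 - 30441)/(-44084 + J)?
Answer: 1553983609236/1937217980621 ≈ 0.80217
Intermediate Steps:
J = -735773/43943772 (J = -250*(-1/11964) - 553*1/14692 = 125/5982 - 553/14692 = -735773/43943772 ≈ -0.016744)
(-4922 - 30441)/(-44084 + J) = (-4922 - 30441)/(-44084 - 735773/43943772) = -35363/(-1937217980621/43943772) = -35363*(-43943772/1937217980621) = 1553983609236/1937217980621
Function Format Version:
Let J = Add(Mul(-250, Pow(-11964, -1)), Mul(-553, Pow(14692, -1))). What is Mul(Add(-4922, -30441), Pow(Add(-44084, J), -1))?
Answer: Rational(1553983609236, 1937217980621) ≈ 0.80217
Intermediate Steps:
J = Rational(-735773, 43943772) (J = Add(Mul(-250, Rational(-1, 11964)), Mul(-553, Rational(1, 14692))) = Add(Rational(125, 5982), Rational(-553, 14692)) = Rational(-735773, 43943772) ≈ -0.016744)
Mul(Add(-4922, -30441), Pow(Add(-44084, J), -1)) = Mul(Add(-4922, -30441), Pow(Add(-44084, Rational(-735773, 43943772)), -1)) = Mul(-35363, Pow(Rational(-1937217980621, 43943772), -1)) = Mul(-35363, Rational(-43943772, 1937217980621)) = Rational(1553983609236, 1937217980621)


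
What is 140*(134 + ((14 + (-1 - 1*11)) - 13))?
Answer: 17220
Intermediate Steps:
140*(134 + ((14 + (-1 - 1*11)) - 13)) = 140*(134 + ((14 + (-1 - 11)) - 13)) = 140*(134 + ((14 - 12) - 13)) = 140*(134 + (2 - 13)) = 140*(134 - 11) = 140*123 = 17220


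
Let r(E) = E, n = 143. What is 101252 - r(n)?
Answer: 101109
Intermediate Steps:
101252 - r(n) = 101252 - 1*143 = 101252 - 143 = 101109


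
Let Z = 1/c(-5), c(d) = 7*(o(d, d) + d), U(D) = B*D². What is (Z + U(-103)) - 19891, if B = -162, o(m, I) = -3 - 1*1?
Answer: -109528588/63 ≈ -1.7385e+6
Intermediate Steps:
o(m, I) = -4 (o(m, I) = -3 - 1 = -4)
U(D) = -162*D²
c(d) = -28 + 7*d (c(d) = 7*(-4 + d) = -28 + 7*d)
Z = -1/63 (Z = 1/(-28 + 7*(-5)) = 1/(-28 - 35) = 1/(-63) = -1/63 ≈ -0.015873)
(Z + U(-103)) - 19891 = (-1/63 - 162*(-103)²) - 19891 = (-1/63 - 162*10609) - 19891 = (-1/63 - 1718658) - 19891 = -108275455/63 - 19891 = -109528588/63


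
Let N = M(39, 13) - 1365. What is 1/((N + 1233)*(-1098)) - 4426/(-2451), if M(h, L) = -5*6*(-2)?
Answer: 116634769/64588752 ≈ 1.8058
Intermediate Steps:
M(h, L) = 60 (M(h, L) = -30*(-2) = 60)
N = -1305 (N = 60 - 1365 = -1305)
1/((N + 1233)*(-1098)) - 4426/(-2451) = 1/((-1305 + 1233)*(-1098)) - 4426/(-2451) = -1/1098/(-72) - 4426*(-1/2451) = -1/72*(-1/1098) + 4426/2451 = 1/79056 + 4426/2451 = 116634769/64588752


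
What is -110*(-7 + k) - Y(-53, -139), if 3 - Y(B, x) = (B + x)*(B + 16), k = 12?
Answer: 6551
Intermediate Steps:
Y(B, x) = 3 - (16 + B)*(B + x) (Y(B, x) = 3 - (B + x)*(B + 16) = 3 - (B + x)*(16 + B) = 3 - (16 + B)*(B + x))
-110*(-7 + k) - Y(-53, -139) = -110*(-7 + 12) - (3 - 1*(-53)² - 16*(-53) - 16*(-139) - 1*(-53)*(-139)) = -110*5 - (3 - 1*2809 + 848 + 2224 - 7367) = -550 - (3 - 2809 + 848 + 2224 - 7367) = -550 - 1*(-7101) = -550 + 7101 = 6551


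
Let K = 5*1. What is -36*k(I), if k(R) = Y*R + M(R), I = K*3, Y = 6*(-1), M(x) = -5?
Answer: 3420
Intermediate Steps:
Y = -6
K = 5
I = 15 (I = 5*3 = 15)
k(R) = -5 - 6*R (k(R) = -6*R - 5 = -5 - 6*R)
-36*k(I) = -36*(-5 - 6*15) = -36*(-5 - 90) = -36*(-95) = 3420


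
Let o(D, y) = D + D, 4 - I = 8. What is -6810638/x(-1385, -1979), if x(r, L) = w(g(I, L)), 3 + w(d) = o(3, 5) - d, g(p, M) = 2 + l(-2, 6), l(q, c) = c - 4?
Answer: 6810638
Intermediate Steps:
I = -4 (I = 4 - 1*8 = 4 - 8 = -4)
l(q, c) = -4 + c
g(p, M) = 4 (g(p, M) = 2 + (-4 + 6) = 2 + 2 = 4)
o(D, y) = 2*D
w(d) = 3 - d (w(d) = -3 + (2*3 - d) = -3 + (6 - d) = 3 - d)
x(r, L) = -1 (x(r, L) = 3 - 1*4 = 3 - 4 = -1)
-6810638/x(-1385, -1979) = -6810638/(-1) = -6810638*(-1) = 6810638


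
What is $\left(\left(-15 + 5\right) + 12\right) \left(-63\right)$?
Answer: $-126$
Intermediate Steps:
$\left(\left(-15 + 5\right) + 12\right) \left(-63\right) = \left(-10 + 12\right) \left(-63\right) = 2 \left(-63\right) = -126$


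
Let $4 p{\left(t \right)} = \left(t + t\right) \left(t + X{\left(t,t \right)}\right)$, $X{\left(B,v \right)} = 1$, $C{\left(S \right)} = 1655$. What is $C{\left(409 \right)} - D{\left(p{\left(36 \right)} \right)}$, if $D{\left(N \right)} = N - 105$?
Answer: $1094$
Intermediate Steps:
$p{\left(t \right)} = \frac{t \left(1 + t\right)}{2}$ ($p{\left(t \right)} = \frac{\left(t + t\right) \left(t + 1\right)}{4} = \frac{2 t \left(1 + t\right)}{4} = \frac{t \left(1 + t\right)}{2}$)
$D{\left(N \right)} = -105 + N$ ($D{\left(N \right)} = N - 105 = -105 + N$)
$C{\left(409 \right)} - D{\left(p{\left(36 \right)} \right)} = 1655 - \left(-105 + \frac{1}{2} \cdot 36 \left(1 + 36\right)\right) = 1655 - \left(-105 + \frac{1}{2} \cdot 36 \cdot 37\right) = 1655 - \left(-105 + 666\right) = 1655 - 561 = 1094$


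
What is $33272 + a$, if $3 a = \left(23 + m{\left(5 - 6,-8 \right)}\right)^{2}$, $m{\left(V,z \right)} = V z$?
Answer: $\frac{100777}{3} \approx 33592.0$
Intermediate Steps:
$a = \frac{961}{3}$ ($a = \frac{\left(23 + \left(5 - 6\right) \left(-8\right)\right)^{2}}{3} = \frac{\left(23 - -8\right)^{2}}{3} = \frac{\left(23 + 8\right)^{2}}{3} = \frac{31^{2}}{3} = \frac{1}{3} \cdot 961 = \frac{961}{3} \approx 320.33$)
$33272 + a = 33272 + \frac{961}{3} = \frac{100777}{3}$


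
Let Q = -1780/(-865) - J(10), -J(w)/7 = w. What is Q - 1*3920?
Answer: -665694/173 ≈ -3847.9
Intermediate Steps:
J(w) = -7*w
Q = 12466/173 (Q = -1780/(-865) - (-7)*10 = -1780*(-1/865) - 1*(-70) = 356/173 + 70 = 12466/173 ≈ 72.058)
Q - 1*3920 = 12466/173 - 1*3920 = 12466/173 - 3920 = -665694/173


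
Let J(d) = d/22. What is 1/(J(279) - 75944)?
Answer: -22/1670489 ≈ -1.3170e-5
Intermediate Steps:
J(d) = d/22 (J(d) = d*(1/22) = d/22)
1/(J(279) - 75944) = 1/((1/22)*279 - 75944) = 1/(279/22 - 75944) = 1/(-1670489/22) = -22/1670489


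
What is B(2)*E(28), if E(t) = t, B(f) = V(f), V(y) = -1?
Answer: -28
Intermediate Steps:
B(f) = -1
B(2)*E(28) = -1*28 = -28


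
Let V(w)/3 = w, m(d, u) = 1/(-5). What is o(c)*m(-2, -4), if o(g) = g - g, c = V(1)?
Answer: 0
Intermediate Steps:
m(d, u) = -1/5
V(w) = 3*w
c = 3 (c = 3*1 = 3)
o(g) = 0
o(c)*m(-2, -4) = 0*(-1/5) = 0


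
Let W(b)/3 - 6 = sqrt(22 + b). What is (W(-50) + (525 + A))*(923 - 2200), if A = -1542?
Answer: 1275723 - 7662*I*sqrt(7) ≈ 1.2757e+6 - 20272.0*I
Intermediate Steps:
W(b) = 18 + 3*sqrt(22 + b)
(W(-50) + (525 + A))*(923 - 2200) = ((18 + 3*sqrt(22 - 50)) + (525 - 1542))*(923 - 2200) = ((18 + 3*sqrt(-28)) - 1017)*(-1277) = ((18 + 3*(2*I*sqrt(7))) - 1017)*(-1277) = ((18 + 6*I*sqrt(7)) - 1017)*(-1277) = (-999 + 6*I*sqrt(7))*(-1277) = 1275723 - 7662*I*sqrt(7)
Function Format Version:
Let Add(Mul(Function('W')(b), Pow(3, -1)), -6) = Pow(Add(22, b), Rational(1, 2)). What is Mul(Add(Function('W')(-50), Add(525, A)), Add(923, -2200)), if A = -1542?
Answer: Add(1275723, Mul(-7662, I, Pow(7, Rational(1, 2)))) ≈ Add(1.2757e+6, Mul(-20272., I))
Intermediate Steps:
Function('W')(b) = Add(18, Mul(3, Pow(Add(22, b), Rational(1, 2))))
Mul(Add(Function('W')(-50), Add(525, A)), Add(923, -2200)) = Mul(Add(Add(18, Mul(3, Pow(Add(22, -50), Rational(1, 2)))), Add(525, -1542)), Add(923, -2200)) = Mul(Add(Add(18, Mul(3, Pow(-28, Rational(1, 2)))), -1017), -1277) = Mul(Add(Add(18, Mul(3, Mul(2, I, Pow(7, Rational(1, 2))))), -1017), -1277) = Mul(Add(Add(18, Mul(6, I, Pow(7, Rational(1, 2)))), -1017), -1277) = Mul(Add(-999, Mul(6, I, Pow(7, Rational(1, 2)))), -1277) = Add(1275723, Mul(-7662, I, Pow(7, Rational(1, 2))))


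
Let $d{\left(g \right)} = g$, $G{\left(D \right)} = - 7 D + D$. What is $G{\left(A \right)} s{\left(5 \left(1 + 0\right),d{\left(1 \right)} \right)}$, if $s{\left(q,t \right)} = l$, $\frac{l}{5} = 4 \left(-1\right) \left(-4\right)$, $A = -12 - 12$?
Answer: $11520$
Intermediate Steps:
$A = -24$ ($A = -12 - 12 = -24$)
$G{\left(D \right)} = - 6 D$
$l = 80$ ($l = 5 \cdot 4 \left(-1\right) \left(-4\right) = 5 \left(\left(-4\right) \left(-4\right)\right) = 5 \cdot 16 = 80$)
$s{\left(q,t \right)} = 80$
$G{\left(A \right)} s{\left(5 \left(1 + 0\right),d{\left(1 \right)} \right)} = \left(-6\right) \left(-24\right) 80 = 144 \cdot 80 = 11520$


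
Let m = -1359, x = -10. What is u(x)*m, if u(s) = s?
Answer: 13590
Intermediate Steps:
u(x)*m = -10*(-1359) = 13590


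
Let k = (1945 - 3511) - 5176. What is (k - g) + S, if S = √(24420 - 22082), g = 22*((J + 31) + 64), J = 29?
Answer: -9470 + √2338 ≈ -9421.6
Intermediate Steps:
g = 2728 (g = 22*((29 + 31) + 64) = 22*(60 + 64) = 22*124 = 2728)
k = -6742 (k = -1566 - 5176 = -6742)
S = √2338 ≈ 48.353
(k - g) + S = (-6742 - 1*2728) + √2338 = (-6742 - 2728) + √2338 = -9470 + √2338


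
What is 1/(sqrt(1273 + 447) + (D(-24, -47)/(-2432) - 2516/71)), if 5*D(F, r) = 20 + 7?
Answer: 26415774382720/345927237300471 + 1490780979200*sqrt(430)/345927237300471 ≈ 0.16573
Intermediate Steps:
D(F, r) = 27/5 (D(F, r) = (20 + 7)/5 = (1/5)*27 = 27/5)
1/(sqrt(1273 + 447) + (D(-24, -47)/(-2432) - 2516/71)) = 1/(sqrt(1273 + 447) + ((27/5)/(-2432) - 2516/71)) = 1/(sqrt(1720) + ((27/5)*(-1/2432) - 2516*1/71)) = 1/(2*sqrt(430) + (-27/12160 - 2516/71)) = 1/(2*sqrt(430) - 30596477/863360) = 1/(-30596477/863360 + 2*sqrt(430))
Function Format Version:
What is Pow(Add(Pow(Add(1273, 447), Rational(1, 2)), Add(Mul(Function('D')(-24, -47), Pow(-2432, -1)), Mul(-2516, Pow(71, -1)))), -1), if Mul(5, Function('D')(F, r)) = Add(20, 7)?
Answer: Add(Rational(26415774382720, 345927237300471), Mul(Rational(1490780979200, 345927237300471), Pow(430, Rational(1, 2)))) ≈ 0.16573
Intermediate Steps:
Function('D')(F, r) = Rational(27, 5) (Function('D')(F, r) = Mul(Rational(1, 5), Add(20, 7)) = Mul(Rational(1, 5), 27) = Rational(27, 5))
Pow(Add(Pow(Add(1273, 447), Rational(1, 2)), Add(Mul(Function('D')(-24, -47), Pow(-2432, -1)), Mul(-2516, Pow(71, -1)))), -1) = Pow(Add(Pow(Add(1273, 447), Rational(1, 2)), Add(Mul(Rational(27, 5), Pow(-2432, -1)), Mul(-2516, Pow(71, -1)))), -1) = Pow(Add(Pow(1720, Rational(1, 2)), Add(Mul(Rational(27, 5), Rational(-1, 2432)), Mul(-2516, Rational(1, 71)))), -1) = Pow(Add(Mul(2, Pow(430, Rational(1, 2))), Add(Rational(-27, 12160), Rational(-2516, 71))), -1) = Pow(Add(Mul(2, Pow(430, Rational(1, 2))), Rational(-30596477, 863360)), -1) = Pow(Add(Rational(-30596477, 863360), Mul(2, Pow(430, Rational(1, 2)))), -1)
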